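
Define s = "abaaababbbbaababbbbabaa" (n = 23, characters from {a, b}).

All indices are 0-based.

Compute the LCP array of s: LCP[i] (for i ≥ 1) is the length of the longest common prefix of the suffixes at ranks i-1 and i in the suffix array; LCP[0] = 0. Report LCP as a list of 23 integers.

[0, 1, 2, 2, 9, 1, 4, 3, 8, 2, 6, 0, 3, 3, 2, 3, 7, 1, 3, 2, 4, 3, 5]

rank→(start, suffix):
  0 → (22, 'a')
  1 → (21, 'aa')
  2 → (2, 'aaababbbbaababbbbabaa')
  3 → (3, 'aababbbbaababbbbabaa')
  4 → (11, 'aababbbbabaa')
  5 → (19, 'abaa')
  6 → (0, 'abaaababbbbaababbbbabaa')
  7 → (4, 'ababbbbaababbbbabaa')
  8 → (12, 'ababbbbabaa')
  9 → (6, 'abbbbaababbbbabaa')
  10 → (14, 'abbbbabaa')
  11 → (20, 'baa')
  12 → (1, 'baaababbbbaababbbbabaa')
  13 → (10, 'baababbbbabaa')
  14 → (18, 'babaa')
  15 → (5, 'babbbbaababbbbabaa')
  16 → (13, 'babbbbabaa')
  17 → (9, 'bbaababbbbabaa')
  18 → (17, 'bbabaa')
  19 → (8, 'bbbaababbbbabaa')
  20 → (16, 'bbbabaa')
  21 → (7, 'bbbbaababbbbabaa')
  22 → (15, 'bbbbabaa')

SA = [22, 21, 2, 3, 11, 19, 0, 4, 12, 6, 14, 20, 1, 10, 18, 5, 13, 9, 17, 8, 16, 7, 15]
[i] adj suffixes → lcp
  [1] 22/21 → 1 ('a')
  [2] 21/2 → 2 ('aa')
  [3] 2/3 → 2 ('aa')
  [4] 3/11 → 9 ('aababbbba')
  [5] 11/19 → 1 ('a')
  [6] 19/0 → 4 ('abaa')
  [7] 0/4 → 3 ('aba')
  [8] 4/12 → 8 ('ababbbba')
  [9] 12/6 → 2 ('ab')
  [10] 6/14 → 6 ('abbbba')
  [11] 14/20 → 0 ('')
  [12] 20/1 → 3 ('baa')
  [13] 1/10 → 3 ('baa')
  [14] 10/18 → 2 ('ba')
  [15] 18/5 → 3 ('bab')
  [16] 5/13 → 7 ('babbbba')
  [17] 13/9 → 1 ('b')
  [18] 9/17 → 3 ('bba')
  [19] 17/8 → 2 ('bb')
  [20] 8/16 → 4 ('bbba')
  [21] 16/7 → 3 ('bbb')
  [22] 7/15 → 5 ('bbbba')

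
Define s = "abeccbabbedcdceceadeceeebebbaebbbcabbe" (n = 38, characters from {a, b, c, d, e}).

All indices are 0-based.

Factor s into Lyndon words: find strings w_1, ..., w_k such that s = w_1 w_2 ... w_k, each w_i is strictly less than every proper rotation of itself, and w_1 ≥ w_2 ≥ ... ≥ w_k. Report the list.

["abeccb", "abbedcdceceadeceeebebbaebbbc", "abbe"]

emit factor 1: 'abeccb' (i=0, period=6)
emit factor 2: 'abbedcdceceadeceeebebbaebbbc' (i=6, period=28)
emit factor 3: 'abbe' (i=34, period=4)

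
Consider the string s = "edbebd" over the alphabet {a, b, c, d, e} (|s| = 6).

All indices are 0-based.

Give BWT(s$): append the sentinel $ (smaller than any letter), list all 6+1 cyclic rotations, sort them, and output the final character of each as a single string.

rank  rotation last
    0  $edbebd  d
    1  bd$edbe  e
    2  bebd$ed  d
    3  d$edbeb  b
    4  dbebd$e  e
    5  ebd$edb  b
    6  edbebd$  $

dedbeb$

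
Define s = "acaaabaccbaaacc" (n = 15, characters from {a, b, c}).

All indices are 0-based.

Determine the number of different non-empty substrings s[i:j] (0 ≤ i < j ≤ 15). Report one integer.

99

sorted suffixes:
  #0 SA[0]=2  'aaabaccbaaacc'
  #1 SA[1]=10  'aaacc'
  #2 SA[2]=3  'aabaccbaaacc'
  #3 SA[3]=11  'aacc'
  #4 SA[4]=4  'abaccbaaacc'
  #5 SA[5]=0  'acaaabaccbaaacc'
  #6 SA[6]=12  'acc'
  #7 SA[7]=6  'accbaaacc'
  #8 SA[8]=9  'baaacc'
  #9 SA[9]=5  'baccbaaacc'
  #10 SA[10]=14  'c'
  #11 SA[11]=1  'caaabaccbaaacc'
  #12 SA[12]=8  'cbaaacc'
  #13 SA[13]=13  'cc'
  #14 SA[14]=7  'ccbaaacc'

SA = [2, 10, 3, 11, 4, 0, 12, 6, 9, 5, 14, 1, 8, 13, 7]
rank  pair      lcp
   1  s[2:],s[10:]  3  'aaa'
   2  s[10:],s[3:]  2  'aa'
   3  s[3:],s[11:]  2  'aa'
   4  s[11:],s[4:]  1  'a'
   5  s[4:],s[0:]  1  'a'
   6  s[0:],s[12:]  2  'ac'
   7  s[12:],s[6:]  3  'acc'
   8  s[6:],s[9:]  0  ''
   9  s[9:],s[5:]  2  'ba'
  10  s[5:],s[14:]  0  ''
  11  s[14:],s[1:]  1  'c'
  12  s[1:],s[8:]  1  'c'
  13  s[8:],s[13:]  1  'c'
  14  s[13:],s[7:]  2  'cc'

n(n+1)/2 = 15·16/2 = 120
Σ LCP = 0 + 3 + 2 + 2 + 1 + 1 + 2 + 3 + 0 + 2 + 0 + 1 + 1 + 1 + 2 = 21
distinct = 120 − 21 = 99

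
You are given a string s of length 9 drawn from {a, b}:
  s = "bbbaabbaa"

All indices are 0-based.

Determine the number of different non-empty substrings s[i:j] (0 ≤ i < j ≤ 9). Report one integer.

rank→(start, suffix):
  0 → (8, 'a')
  1 → (7, 'aa')
  2 → (3, 'aabbaa')
  3 → (4, 'abbaa')
  4 → (6, 'baa')
  5 → (2, 'baabbaa')
  6 → (5, 'bbaa')
  7 → (1, 'bbaabbaa')
  8 → (0, 'bbbaabbaa')

SA = [8, 7, 3, 4, 6, 2, 5, 1, 0]
i: (SA[i-1],SA[i]) lcp shared
  1: (8,7) 1 'a'
  2: (7,3) 2 'aa'
  3: (3,4) 1 'a'
  4: (4,6) 0 ''
  5: (6,2) 3 'baa'
  6: (2,5) 1 'b'
  7: (5,1) 4 'bbaa'
  8: (1,0) 2 'bb'

n(n+1)/2 = 9·10/2 = 45
Σ LCP = 0 + 1 + 2 + 1 + 0 + 3 + 1 + 4 + 2 = 14
distinct = 45 − 14 = 31

31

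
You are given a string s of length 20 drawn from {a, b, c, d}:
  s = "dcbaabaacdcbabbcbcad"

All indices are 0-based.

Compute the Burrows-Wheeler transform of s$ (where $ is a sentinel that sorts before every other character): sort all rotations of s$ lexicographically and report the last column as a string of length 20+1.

rank  rotation               last
    0  $dcbaabaacdcbabbcbcad  d
    1  aabaacdcbabbcbcad$dcb  b
    2  aacdcbabbcbcad$dcbaab  b
    3  abaacdcbabbcbcad$dcba  a
    4  abbcbcad$dcbaabaacdcb  b
    5  acdcbabbcbcad$dcbaaba  a
    6  ad$dcbaabaacdcbabbcbc  c
    7  baabaacdcbabbcbcad$dc  c
    8  baacdcbabbcbcad$dcbaa  a
    9  babbcbcad$dcbaabaacdc  c
   10  bbcbcad$dcbaabaacdcba  a
   11  bcad$dcbaabaacdcbabbc  c
   12  bcbcad$dcbaabaacdcbab  b
   13  cad$dcbaabaacdcbabbcb  b
   14  cbaabaacdcbabbcbcad$d  d
   15  cbabbcbcad$dcbaabaacd  d
   16  cbcad$dcbaabaacdcbabb  b
   17  cdcbabbcbcad$dcbaabaa  a
   18  d$dcbaabaacdcbabbcbca  a
   19  dcbaabaacdcbabbcbcad$  $
   20  dcbabbcbcad$dcbaabaac  c

dbbabaccacacbbddbaa$c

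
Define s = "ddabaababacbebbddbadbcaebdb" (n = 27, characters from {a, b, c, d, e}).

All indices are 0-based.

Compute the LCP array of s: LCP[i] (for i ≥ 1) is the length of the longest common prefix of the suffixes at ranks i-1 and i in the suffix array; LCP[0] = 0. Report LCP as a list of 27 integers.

[0, 1, 3, 3, 1, 1, 1, 0, 1, 2, 2, 2, 1, 1, 1, 2, 1, 0, 1, 0, 1, 2, 2, 1, 2, 0, 2]

rank | idx | suffix
   0 |   4 | aababacbebbddbadbcaebdb
   1 |   2 | abaababacbebbddbadbcaebdb
   2 |   5 | ababacbebbddbadbcaebdb
   3 |   7 | abacbebbddbadbcaebdb
   4 |   9 | acbebbddbadbcaebdb
   5 |  18 | adbcaebdb
   6 |  22 | aebdb
   7 |  26 | b
   8 |   3 | baababacbebbddbadbcaebdb
   9 |   6 | babacbebbddbadbcaebdb
  10 |   8 | bacbebbddbadbcaebdb
  11 |  17 | badbcaebdb
  12 |  13 | bbddbadbcaebdb
  13 |  20 | bcaebdb
  14 |  24 | bdb
  15 |  14 | bddbadbcaebdb
  16 |  11 | bebbddbadbcaebdb
  17 |  21 | caebdb
  18 |  10 | cbebbddbadbcaebdb
  19 |   1 | dabaababacbebbddbadbcaebdb
  20 |  25 | db
  21 |  16 | dbadbcaebdb
  22 |  19 | dbcaebdb
  23 |   0 | ddabaababacbebbddbadbcaebdb
  24 |  15 | ddbadbcaebdb
  25 |  12 | ebbddbadbcaebdb
  26 |  23 | ebdb

SA = [4, 2, 5, 7, 9, 18, 22, 26, 3, 6, 8, 17, 13, 20, 24, 14, 11, 21, 10, 1, 25, 16, 19, 0, 15, 12, 23]
[i] adj suffixes → lcp
  [1] 4/2 → 1 ('a')
  [2] 2/5 → 3 ('aba')
  [3] 5/7 → 3 ('aba')
  [4] 7/9 → 1 ('a')
  [5] 9/18 → 1 ('a')
  [6] 18/22 → 1 ('a')
  [7] 22/26 → 0 ('')
  [8] 26/3 → 1 ('b')
  [9] 3/6 → 2 ('ba')
  [10] 6/8 → 2 ('ba')
  [11] 8/17 → 2 ('ba')
  [12] 17/13 → 1 ('b')
  [13] 13/20 → 1 ('b')
  [14] 20/24 → 1 ('b')
  [15] 24/14 → 2 ('bd')
  [16] 14/11 → 1 ('b')
  [17] 11/21 → 0 ('')
  [18] 21/10 → 1 ('c')
  [19] 10/1 → 0 ('')
  [20] 1/25 → 1 ('d')
  [21] 25/16 → 2 ('db')
  [22] 16/19 → 2 ('db')
  [23] 19/0 → 1 ('d')
  [24] 0/15 → 2 ('dd')
  [25] 15/12 → 0 ('')
  [26] 12/23 → 2 ('eb')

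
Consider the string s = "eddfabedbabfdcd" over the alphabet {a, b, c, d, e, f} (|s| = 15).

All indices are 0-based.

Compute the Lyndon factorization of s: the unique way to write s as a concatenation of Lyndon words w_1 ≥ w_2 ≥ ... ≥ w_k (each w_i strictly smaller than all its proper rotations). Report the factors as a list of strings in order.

emit factor 1: 'e' (i=0, period=1)
emit factor 2: 'ddf' (i=1, period=3)
emit factor 3: 'abedbabfdcd' (i=4, period=11)

["e", "ddf", "abedbabfdcd"]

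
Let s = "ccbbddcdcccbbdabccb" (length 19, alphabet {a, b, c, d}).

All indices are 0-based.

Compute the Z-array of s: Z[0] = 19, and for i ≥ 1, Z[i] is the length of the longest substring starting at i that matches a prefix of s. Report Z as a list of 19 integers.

[19, 1, 0, 0, 0, 0, 1, 0, 2, 5, 1, 0, 0, 0, 0, 0, 3, 1, 0]

Z[0]=19
i=1: outside box; Z[1]=1 extend→box=[1,2)
i=2: outside box; Z[2]=0
i=3: outside box; Z[3]=0
i=4: outside box; Z[4]=0
i=5: outside box; Z[5]=0
i=6: outside box; Z[6]=1 extend→box=[6,7)
i=7: outside box; Z[7]=0
i=8: outside box; Z[8]=2 extend→box=[8,10)
i=9: min(r-i=1, Z[1]=1)=1; Z[9]=5 extend→box=[9,14)
i=10: min(r-i=4, Z[1]=1)=1; Z[10]=1
i=11: min(r-i=3, Z[2]=0)=0; Z[11]=0
i=12: min(r-i=2, Z[3]=0)=0; Z[12]=0
i=13: min(r-i=1, Z[4]=0)=0; Z[13]=0
i=14: outside box; Z[14]=0
i=15: outside box; Z[15]=0
i=16: outside box; Z[16]=3 extend→box=[16,19)
i=17: min(r-i=2, Z[1]=1)=1; Z[17]=1
i=18: min(r-i=1, Z[2]=0)=0; Z[18]=0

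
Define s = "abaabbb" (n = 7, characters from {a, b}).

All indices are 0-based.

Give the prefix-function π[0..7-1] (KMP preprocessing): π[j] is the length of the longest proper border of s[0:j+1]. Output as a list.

[0, 0, 1, 1, 2, 0, 0]

π[0] = 0
j=1 s[j]='b': π[1]=0 (border '')
j=2 s[j]='a': π[2]=1 (border 'a')
j=3 s[j]='a': k: 1→0; π[3]=1 (border 'a')
j=4 s[j]='b': π[4]=2 (border 'ab')
j=5 s[j]='b': k: 2→0; π[5]=0 (border '')
j=6 s[j]='b': π[6]=0 (border '')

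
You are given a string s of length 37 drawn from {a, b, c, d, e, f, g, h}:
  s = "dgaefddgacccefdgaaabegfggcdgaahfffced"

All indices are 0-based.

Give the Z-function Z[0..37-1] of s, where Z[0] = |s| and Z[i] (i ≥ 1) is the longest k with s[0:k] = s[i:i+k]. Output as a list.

[37, 0, 0, 0, 0, 1, 3, 0, 0, 0, 0, 0, 0, 0, 3, 0, 0, 0, 0, 0, 0, 0, 0, 0, 0, 0, 3, 0, 0, 0, 0, 0, 0, 0, 0, 0, 1]

Z[0]=37
i=1: outside box; Z[1]=0
i=2: outside box; Z[2]=0
i=3: outside box; Z[3]=0
i=4: outside box; Z[4]=0
i=5: outside box; Z[5]=1 scan→box=[5,6)
i=6: outside box; Z[6]=3 scan→box=[6,9)
i=7: min(r-i=2, Z[1]=0)=0; Z[7]=0
i=8: min(r-i=1, Z[2]=0)=0; Z[8]=0
i=9: outside box; Z[9]=0
i=10: outside box; Z[10]=0
i=11: outside box; Z[11]=0
i=12: outside box; Z[12]=0
i=13: outside box; Z[13]=0
i=14: outside box; Z[14]=3 scan→box=[14,17)
i=15: min(r-i=2, Z[1]=0)=0; Z[15]=0
i=16: min(r-i=1, Z[2]=0)=0; Z[16]=0
i=17: outside box; Z[17]=0
i=18: outside box; Z[18]=0
i=19: outside box; Z[19]=0
i=20: outside box; Z[20]=0
i=21: outside box; Z[21]=0
i=22: outside box; Z[22]=0
i=23: outside box; Z[23]=0
i=24: outside box; Z[24]=0
i=25: outside box; Z[25]=0
i=26: outside box; Z[26]=3 scan→box=[26,29)
i=27: min(r-i=2, Z[1]=0)=0; Z[27]=0
i=28: min(r-i=1, Z[2]=0)=0; Z[28]=0
i=29: outside box; Z[29]=0
i=30: outside box; Z[30]=0
i=31: outside box; Z[31]=0
i=32: outside box; Z[32]=0
i=33: outside box; Z[33]=0
i=34: outside box; Z[34]=0
i=35: outside box; Z[35]=0
i=36: outside box; Z[36]=1 scan→box=[36,37)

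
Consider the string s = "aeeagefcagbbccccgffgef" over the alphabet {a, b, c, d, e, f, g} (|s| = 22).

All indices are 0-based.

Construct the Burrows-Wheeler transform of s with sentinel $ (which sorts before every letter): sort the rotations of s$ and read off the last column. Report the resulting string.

f$cegbfbccceaggeegfafac

rank  rotation                 last
    0  $aeeagefcagbbccccgffgef  f
    1  aeeagefcagbbccccgffgef$  $
    2  agbbccccgffgef$aeeagefc  c
    3  agefcagbbccccgffgef$aee  e
    4  bbccccgffgef$aeeagefcag  g
    5  bccccgffgef$aeeagefcagb  b
    6  cagbbccccgffgef$aeeagef  f
    7  ccccgffgef$aeeagefcagbb  b
    8  cccgffgef$aeeagefcagbbc  c
    9  ccgffgef$aeeagefcagbbcc  c
   10  cgffgef$aeeagefcagbbccc  c
   11  eagefcagbbccccgffgef$ae  e
   12  eeagefcagbbccccgffgef$a  a
   13  ef$aeeagefcagbbccccgffg  g
   14  efcagbbccccgffgef$aeeag  g
   15  f$aeeagefcagbbccccgffge  e
   16  fcagbbccccgffgef$aeeage  e
   17  ffgef$aeeagefcagbbccccg  g
   18  fgef$aeeagefcagbbccccgf  f
   19  gbbccccgffgef$aeeagefca  a
   20  gef$aeeagefcagbbccccgff  f
   21  gefcagbbccccgffgef$aeea  a
   22  gffgef$aeeagefcagbbcccc  c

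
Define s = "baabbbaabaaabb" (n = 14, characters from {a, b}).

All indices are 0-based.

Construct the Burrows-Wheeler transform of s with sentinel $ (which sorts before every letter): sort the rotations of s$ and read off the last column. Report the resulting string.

rank  rotation         last
    0  $baabbbaabaaabb  b
    1  aaabb$baabbbaab  b
    2  aabaaabb$baabbb  b
    3  aabb$baabbbaaba  a
    4  aabbbaabaaabb$b  b
    5  abaaabb$baabbba  a
    6  abb$baabbbaabaa  a
    7  abbbaabaaabb$ba  a
    8  b$baabbbaabaaab  b
    9  baaabb$baabbbaa  a
   10  baabaaabb$baabb  b
   11  baabbbaabaaabb$  $
   12  bb$baabbbaabaaa  a
   13  bbaabaaabb$baab  b
   14  bbbaabaaabb$baa  a

bbbabaaabab$aba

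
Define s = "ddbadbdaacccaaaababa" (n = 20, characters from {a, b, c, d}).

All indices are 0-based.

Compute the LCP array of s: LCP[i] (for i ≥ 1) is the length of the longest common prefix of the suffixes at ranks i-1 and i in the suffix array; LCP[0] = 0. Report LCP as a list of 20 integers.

sorted suffixes:
  #0 SA[0]=19  'a'
  #1 SA[1]=12  'aaaababa'
  #2 SA[2]=13  'aaababa'
  #3 SA[3]=14  'aababa'
  #4 SA[4]=7  'aacccaaaababa'
  #5 SA[5]=17  'aba'
  #6 SA[6]=15  'ababa'
  #7 SA[7]=8  'acccaaaababa'
  #8 SA[8]=3  'adbdaacccaaaababa'
  #9 SA[9]=18  'ba'
  #10 SA[10]=16  'baba'
  #11 SA[11]=2  'badbdaacccaaaababa'
  #12 SA[12]=5  'bdaacccaaaababa'
  #13 SA[13]=11  'caaaababa'
  #14 SA[14]=10  'ccaaaababa'
  #15 SA[15]=9  'cccaaaababa'
  #16 SA[16]=6  'daacccaaaababa'
  #17 SA[17]=1  'dbadbdaacccaaaababa'
  #18 SA[18]=4  'dbdaacccaaaababa'
  #19 SA[19]=0  'ddbadbdaacccaaaababa'

SA = [19, 12, 13, 14, 7, 17, 15, 8, 3, 18, 16, 2, 5, 11, 10, 9, 6, 1, 4, 0]
rank  pair      lcp
   1  s[19:],s[12:]  1  'a'
   2  s[12:],s[13:]  3  'aaa'
   3  s[13:],s[14:]  2  'aa'
   4  s[14:],s[7:]  2  'aa'
   5  s[7:],s[17:]  1  'a'
   6  s[17:],s[15:]  3  'aba'
   7  s[15:],s[8:]  1  'a'
   8  s[8:],s[3:]  1  'a'
   9  s[3:],s[18:]  0  ''
  10  s[18:],s[16:]  2  'ba'
  11  s[16:],s[2:]  2  'ba'
  12  s[2:],s[5:]  1  'b'
  13  s[5:],s[11:]  0  ''
  14  s[11:],s[10:]  1  'c'
  15  s[10:],s[9:]  2  'cc'
  16  s[9:],s[6:]  0  ''
  17  s[6:],s[1:]  1  'd'
  18  s[1:],s[4:]  2  'db'
  19  s[4:],s[0:]  1  'd'

[0, 1, 3, 2, 2, 1, 3, 1, 1, 0, 2, 2, 1, 0, 1, 2, 0, 1, 2, 1]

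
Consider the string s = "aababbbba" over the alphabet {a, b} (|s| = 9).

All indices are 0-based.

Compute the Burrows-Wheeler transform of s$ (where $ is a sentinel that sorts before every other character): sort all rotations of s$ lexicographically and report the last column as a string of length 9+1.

ab$abbabba

rank  rotation    last
    0  $aababbbba  a
    1  a$aababbbb  b
    2  aababbbba$  $
    3  ababbbba$a  a
    4  abbbba$aab  b
    5  ba$aababbb  b
    6  babbbba$aa  a
    7  bba$aababb  b
    8  bbba$aabab  b
    9  bbbba$aaba  a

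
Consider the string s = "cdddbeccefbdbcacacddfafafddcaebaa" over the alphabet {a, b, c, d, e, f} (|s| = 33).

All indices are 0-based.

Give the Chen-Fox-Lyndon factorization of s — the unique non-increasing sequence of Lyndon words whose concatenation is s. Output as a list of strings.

["cddd", "beccef", "bd", "bc", "acacddfafafddcaeb", "a", "a"]

emit factor 1: 'cddd' (i=0, period=4)
emit factor 2: 'beccef' (i=4, period=6)
emit factor 3: 'bd' (i=10, period=2)
emit factor 4: 'bc' (i=12, period=2)
emit factor 5: 'acacddfafafddcaeb' (i=14, period=17)
emit factor 6: 'a' (i=31, period=1)
emit factor 7: 'a' (i=32, period=1)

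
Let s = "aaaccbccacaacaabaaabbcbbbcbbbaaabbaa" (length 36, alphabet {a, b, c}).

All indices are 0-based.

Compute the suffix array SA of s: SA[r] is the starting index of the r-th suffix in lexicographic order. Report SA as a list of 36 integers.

sorted suffixes:
  #0 SA[0]=35  'a'
  #1 SA[1]=34  'aa'
  #2 SA[2]=29  'aaabbaa'
  #3 SA[3]=16  'aaabbcbbbcbbbaaabbaa'
  #4 SA[4]=0  'aaaccbccacaacaabaaabbcbbbcbbbaaabbaa'
  #5 SA[5]=13  'aabaaabbcbbbcbbbaaabbaa'
  #6 SA[6]=30  'aabbaa'
  #7 SA[7]=17  'aabbcbbbcbbbaaabbaa'
  #8 SA[8]=10  'aacaabaaabbcbbbcbbbaaabbaa'
  #9 SA[9]=1  'aaccbccacaacaabaaabbcbbbcbbbaaabbaa'
  #10 SA[10]=14  'abaaabbcbbbcbbbaaabbaa'
  #11 SA[11]=31  'abbaa'
  #12 SA[12]=18  'abbcbbbcbbbaaabbaa'
  #13 SA[13]=11  'acaabaaabbcbbbcbbbaaabbaa'
  #14 SA[14]=8  'acaacaabaaabbcbbbcbbbaaabbaa'
  #15 SA[15]=2  'accbccacaacaabaaabbcbbbcbbbaaabbaa'
  #16 SA[16]=33  'baa'
  #17 SA[17]=28  'baaabbaa'
  #18 SA[18]=15  'baaabbcbbbcbbbaaabbaa'
  #19 SA[19]=32  'bbaa'
  #20 SA[20]=27  'bbaaabbaa'
  #21 SA[21]=26  'bbbaaabbaa'
  #22 SA[22]=22  'bbbcbbbaaabbaa'
  #23 SA[23]=23  'bbcbbbaaabbaa'
  #24 SA[24]=19  'bbcbbbcbbbaaabbaa'
  #25 SA[25]=24  'bcbbbaaabbaa'
  #26 SA[26]=20  'bcbbbcbbbaaabbaa'
  #27 SA[27]=5  'bccacaacaabaaabbcbbbcbbbaaabbaa'
  #28 SA[28]=12  'caabaaabbcbbbcbbbaaabbaa'
  #29 SA[29]=9  'caacaabaaabbcbbbcbbbaaabbaa'
  #30 SA[30]=7  'cacaacaabaaabbcbbbcbbbaaabbaa'
  #31 SA[31]=25  'cbbbaaabbaa'
  #32 SA[32]=21  'cbbbcbbbaaabbaa'
  #33 SA[33]=4  'cbccacaacaabaaabbcbbbcbbbaaabbaa'
  #34 SA[34]=6  'ccacaacaabaaabbcbbbcbbbaaabbaa'
  #35 SA[35]=3  'ccbccacaacaabaaabbcbbbcbbbaaabbaa'

[35, 34, 29, 16, 0, 13, 30, 17, 10, 1, 14, 31, 18, 11, 8, 2, 33, 28, 15, 32, 27, 26, 22, 23, 19, 24, 20, 5, 12, 9, 7, 25, 21, 4, 6, 3]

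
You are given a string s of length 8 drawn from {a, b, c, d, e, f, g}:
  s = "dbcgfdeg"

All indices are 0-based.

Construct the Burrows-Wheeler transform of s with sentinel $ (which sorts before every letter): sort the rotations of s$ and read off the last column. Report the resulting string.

gdb$fdgec

rank  rotation   last
    0  $dbcgfdeg  g
    1  bcgfdeg$d  d
    2  cgfdeg$db  b
    3  dbcgfdeg$  $
    4  deg$dbcgf  f
    5  eg$dbcgfd  d
    6  fdeg$dbcg  g
    7  g$dbcgfde  e
    8  gfdeg$dbc  c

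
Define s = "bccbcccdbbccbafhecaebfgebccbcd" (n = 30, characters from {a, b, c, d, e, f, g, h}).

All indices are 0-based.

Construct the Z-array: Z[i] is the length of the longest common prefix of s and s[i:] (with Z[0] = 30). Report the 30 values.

Z[0]=30
i=1: outside box; Z[1]=0
i=2: outside box; Z[2]=0
i=3: outside box; Z[3]=3 scan→box=[3,6)
i=4: min(r-i=2, Z[1]=0)=0; Z[4]=0
i=5: min(r-i=1, Z[2]=0)=0; Z[5]=0
i=6: outside box; Z[6]=0
i=7: outside box; Z[7]=0
i=8: outside box; Z[8]=1 scan→box=[8,9)
i=9: outside box; Z[9]=4 scan→box=[9,13)
i=10: min(r-i=3, Z[1]=0)=0; Z[10]=0
i=11: min(r-i=2, Z[2]=0)=0; Z[11]=0
i=12: min(r-i=1, Z[3]=3)=1; Z[12]=1
i=13: outside box; Z[13]=0
i=14: outside box; Z[14]=0
i=15: outside box; Z[15]=0
i=16: outside box; Z[16]=0
i=17: outside box; Z[17]=0
i=18: outside box; Z[18]=0
i=19: outside box; Z[19]=0
i=20: outside box; Z[20]=1 scan→box=[20,21)
i=21: outside box; Z[21]=0
i=22: outside box; Z[22]=0
i=23: outside box; Z[23]=0
i=24: outside box; Z[24]=5 scan→box=[24,29)
i=25: min(r-i=4, Z[1]=0)=0; Z[25]=0
i=26: min(r-i=3, Z[2]=0)=0; Z[26]=0
i=27: min(r-i=2, Z[3]=3)=2; Z[27]=2
i=28: min(r-i=1, Z[4]=0)=0; Z[28]=0
i=29: outside box; Z[29]=0

[30, 0, 0, 3, 0, 0, 0, 0, 1, 4, 0, 0, 1, 0, 0, 0, 0, 0, 0, 0, 1, 0, 0, 0, 5, 0, 0, 2, 0, 0]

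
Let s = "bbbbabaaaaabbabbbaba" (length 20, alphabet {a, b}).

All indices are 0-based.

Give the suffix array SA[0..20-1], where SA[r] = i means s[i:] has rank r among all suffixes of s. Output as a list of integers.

[19, 6, 7, 8, 9, 17, 4, 10, 13, 18, 5, 16, 3, 12, 15, 2, 11, 14, 1, 0]

rank | idx | suffix
   0 |  19 | a
   1 |   6 | aaaaabbabbbaba
   2 |   7 | aaaabbabbbaba
   3 |   8 | aaabbabbbaba
   4 |   9 | aabbabbbaba
   5 |  17 | aba
   6 |   4 | abaaaaabbabbbaba
   7 |  10 | abbabbbaba
   8 |  13 | abbbaba
   9 |  18 | ba
  10 |   5 | baaaaabbabbbaba
  11 |  16 | baba
  12 |   3 | babaaaaabbabbbaba
  13 |  12 | babbbaba
  14 |  15 | bbaba
  15 |   2 | bbabaaaaabbabbbaba
  16 |  11 | bbabbbaba
  17 |  14 | bbbaba
  18 |   1 | bbbabaaaaabbabbbaba
  19 |   0 | bbbbabaaaaabbabbbaba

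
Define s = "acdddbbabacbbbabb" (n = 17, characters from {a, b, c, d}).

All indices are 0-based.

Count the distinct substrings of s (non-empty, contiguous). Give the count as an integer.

129

rank | idx | suffix
   0 |   7 | abacbbbabb
   1 |  14 | abb
   2 |   9 | acbbbabb
   3 |   0 | acdddbbabacbbbabb
   4 |  16 | b
   5 |   6 | babacbbbabb
   6 |  13 | babb
   7 |   8 | bacbbbabb
   8 |  15 | bb
   9 |   5 | bbabacbbbabb
  10 |  12 | bbabb
  11 |  11 | bbbabb
  12 |  10 | cbbbabb
  13 |   1 | cdddbbabacbbbabb
  14 |   4 | dbbabacbbbabb
  15 |   3 | ddbbabacbbbabb
  16 |   2 | dddbbabacbbbabb

SA = [7, 14, 9, 0, 16, 6, 13, 8, 15, 5, 12, 11, 10, 1, 4, 3, 2]
i: (SA[i-1],SA[i]) lcp shared
  1: (7,14) 2 'ab'
  2: (14,9) 1 'a'
  3: (9,0) 2 'ac'
  4: (0,16) 0 ''
  5: (16,6) 1 'b'
  6: (6,13) 3 'bab'
  7: (13,8) 2 'ba'
  8: (8,15) 1 'b'
  9: (15,5) 2 'bb'
  10: (5,12) 4 'bbab'
  11: (12,11) 2 'bb'
  12: (11,10) 0 ''
  13: (10,1) 1 'c'
  14: (1,4) 0 ''
  15: (4,3) 1 'd'
  16: (3,2) 2 'dd'

n(n+1)/2 = 17·18/2 = 153
Σ LCP = 0 + 2 + 1 + 2 + 0 + 1 + 3 + 2 + 1 + 2 + 4 + 2 + 0 + 1 + 0 + 1 + 2 = 24
distinct = 153 − 24 = 129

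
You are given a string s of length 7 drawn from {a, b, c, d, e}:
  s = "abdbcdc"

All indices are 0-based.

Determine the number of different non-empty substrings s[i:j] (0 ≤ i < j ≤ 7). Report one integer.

rank | idx | suffix
   0 |   0 | abdbcdc
   1 |   3 | bcdc
   2 |   1 | bdbcdc
   3 |   6 | c
   4 |   4 | cdc
   5 |   2 | dbcdc
   6 |   5 | dc

SA = [0, 3, 1, 6, 4, 2, 5]
i: (SA[i-1],SA[i]) lcp shared
  1: (0,3) 0 ''
  2: (3,1) 1 'b'
  3: (1,6) 0 ''
  4: (6,4) 1 'c'
  5: (4,2) 0 ''
  6: (2,5) 1 'd'

n(n+1)/2 = 7·8/2 = 28
Σ LCP = 0 + 0 + 1 + 0 + 1 + 0 + 1 = 3
distinct = 28 − 3 = 25

25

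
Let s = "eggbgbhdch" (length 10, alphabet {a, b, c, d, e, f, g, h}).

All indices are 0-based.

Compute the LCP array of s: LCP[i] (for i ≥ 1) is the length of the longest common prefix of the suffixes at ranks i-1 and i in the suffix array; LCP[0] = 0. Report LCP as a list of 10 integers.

rank→(start, suffix):
  0 → (3, 'bgbhdch')
  1 → (5, 'bhdch')
  2 → (8, 'ch')
  3 → (7, 'dch')
  4 → (0, 'eggbgbhdch')
  5 → (2, 'gbgbhdch')
  6 → (4, 'gbhdch')
  7 → (1, 'ggbgbhdch')
  8 → (9, 'h')
  9 → (6, 'hdch')

SA = [3, 5, 8, 7, 0, 2, 4, 1, 9, 6]
[i] adj suffixes → lcp
  [1] 3/5 → 1 ('b')
  [2] 5/8 → 0 ('')
  [3] 8/7 → 0 ('')
  [4] 7/0 → 0 ('')
  [5] 0/2 → 0 ('')
  [6] 2/4 → 2 ('gb')
  [7] 4/1 → 1 ('g')
  [8] 1/9 → 0 ('')
  [9] 9/6 → 1 ('h')

[0, 1, 0, 0, 0, 0, 2, 1, 0, 1]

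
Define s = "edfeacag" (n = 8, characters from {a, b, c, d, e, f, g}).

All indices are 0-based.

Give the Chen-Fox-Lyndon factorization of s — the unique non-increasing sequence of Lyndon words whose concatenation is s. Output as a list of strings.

emit factor 1: 'e' (i=0, period=1)
emit factor 2: 'dfe' (i=1, period=3)
emit factor 3: 'acag' (i=4, period=4)

["e", "dfe", "acag"]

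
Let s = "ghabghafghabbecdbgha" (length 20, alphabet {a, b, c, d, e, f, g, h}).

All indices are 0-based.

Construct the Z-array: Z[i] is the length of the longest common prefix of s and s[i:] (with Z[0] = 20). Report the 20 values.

Z[0]=20
i=1: i≥r, start 0; Z[1]=0
i=2: i≥r, start 0; Z[2]=0
i=3: i≥r, start 0; Z[3]=0
i=4: i≥r, start 0; Z[4]=3 extend→box=[4,7)
i=5: min(r-i=2, Z[1]=0)=0; Z[5]=0
i=6: min(r-i=1, Z[2]=0)=0; Z[6]=0
i=7: i≥r, start 0; Z[7]=0
i=8: i≥r, start 0; Z[8]=4 extend→box=[8,12)
i=9: min(r-i=3, Z[1]=0)=0; Z[9]=0
i=10: min(r-i=2, Z[2]=0)=0; Z[10]=0
i=11: min(r-i=1, Z[3]=0)=0; Z[11]=0
i=12: i≥r, start 0; Z[12]=0
i=13: i≥r, start 0; Z[13]=0
i=14: i≥r, start 0; Z[14]=0
i=15: i≥r, start 0; Z[15]=0
i=16: i≥r, start 0; Z[16]=0
i=17: i≥r, start 0; Z[17]=3 extend→box=[17,20)
i=18: min(r-i=2, Z[1]=0)=0; Z[18]=0
i=19: min(r-i=1, Z[2]=0)=0; Z[19]=0

[20, 0, 0, 0, 3, 0, 0, 0, 4, 0, 0, 0, 0, 0, 0, 0, 0, 3, 0, 0]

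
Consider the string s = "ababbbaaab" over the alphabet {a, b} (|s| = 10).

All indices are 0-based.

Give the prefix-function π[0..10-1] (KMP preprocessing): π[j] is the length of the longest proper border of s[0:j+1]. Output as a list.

π[0] = 0
j=1 s[j]='b': π[1]=0 (border '')
j=2 s[j]='a': π[2]=1 (border 'a')
j=3 s[j]='b': π[3]=2 (border 'ab')
j=4 s[j]='b': k: 2→0; π[4]=0 (border '')
j=5 s[j]='b': π[5]=0 (border '')
j=6 s[j]='a': π[6]=1 (border 'a')
j=7 s[j]='a': k: 1→0; π[7]=1 (border 'a')
j=8 s[j]='a': k: 1→0; π[8]=1 (border 'a')
j=9 s[j]='b': π[9]=2 (border 'ab')

[0, 0, 1, 2, 0, 0, 1, 1, 1, 2]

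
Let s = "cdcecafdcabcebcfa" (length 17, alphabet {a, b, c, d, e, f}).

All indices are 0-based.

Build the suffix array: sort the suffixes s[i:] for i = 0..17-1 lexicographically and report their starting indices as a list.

rank→(start, suffix):
  0 → (16, 'a')
  1 → (9, 'abcebcfa')
  2 → (5, 'afdcabcebcfa')
  3 → (10, 'bcebcfa')
  4 → (13, 'bcfa')
  5 → (8, 'cabcebcfa')
  6 → (4, 'cafdcabcebcfa')
  7 → (0, 'cdcecafdcabcebcfa')
  8 → (11, 'cebcfa')
  9 → (2, 'cecafdcabcebcfa')
  10 → (14, 'cfa')
  11 → (7, 'dcabcebcfa')
  12 → (1, 'dcecafdcabcebcfa')
  13 → (12, 'ebcfa')
  14 → (3, 'ecafdcabcebcfa')
  15 → (15, 'fa')
  16 → (6, 'fdcabcebcfa')

[16, 9, 5, 10, 13, 8, 4, 0, 11, 2, 14, 7, 1, 12, 3, 15, 6]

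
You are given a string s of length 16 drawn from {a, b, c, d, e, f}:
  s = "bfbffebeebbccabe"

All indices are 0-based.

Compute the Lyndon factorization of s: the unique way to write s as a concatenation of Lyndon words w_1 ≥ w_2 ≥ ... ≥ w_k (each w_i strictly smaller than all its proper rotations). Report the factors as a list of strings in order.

emit factor 1: 'bfbffe' (i=0, period=6)
emit factor 2: 'bee' (i=6, period=3)
emit factor 3: 'bbcc' (i=9, period=4)
emit factor 4: 'abe' (i=13, period=3)

["bfbffe", "bee", "bbcc", "abe"]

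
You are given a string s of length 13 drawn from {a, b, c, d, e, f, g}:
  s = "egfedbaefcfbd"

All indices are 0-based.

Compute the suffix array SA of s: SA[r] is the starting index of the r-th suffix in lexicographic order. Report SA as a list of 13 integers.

rank | idx | suffix
   0 |   6 | aefcfbd
   1 |   5 | baefcfbd
   2 |  11 | bd
   3 |   9 | cfbd
   4 |  12 | d
   5 |   4 | dbaefcfbd
   6 |   3 | edbaefcfbd
   7 |   7 | efcfbd
   8 |   0 | egfedbaefcfbd
   9 |  10 | fbd
  10 |   8 | fcfbd
  11 |   2 | fedbaefcfbd
  12 |   1 | gfedbaefcfbd

[6, 5, 11, 9, 12, 4, 3, 7, 0, 10, 8, 2, 1]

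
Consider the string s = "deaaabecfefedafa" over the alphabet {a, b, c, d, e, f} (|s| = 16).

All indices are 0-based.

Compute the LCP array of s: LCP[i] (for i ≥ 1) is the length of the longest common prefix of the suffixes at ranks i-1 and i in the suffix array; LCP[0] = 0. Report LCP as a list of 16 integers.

[0, 1, 2, 1, 1, 0, 0, 0, 1, 0, 1, 1, 1, 0, 1, 2]

rank→(start, suffix):
  0 → (15, 'a')
  1 → (2, 'aaabecfefedafa')
  2 → (3, 'aabecfefedafa')
  3 → (4, 'abecfefedafa')
  4 → (13, 'afa')
  5 → (5, 'becfefedafa')
  6 → (7, 'cfefedafa')
  7 → (12, 'dafa')
  8 → (0, 'deaaabecfefedafa')
  9 → (1, 'eaaabecfefedafa')
  10 → (6, 'ecfefedafa')
  11 → (11, 'edafa')
  12 → (9, 'efedafa')
  13 → (14, 'fa')
  14 → (10, 'fedafa')
  15 → (8, 'fefedafa')

SA = [15, 2, 3, 4, 13, 5, 7, 12, 0, 1, 6, 11, 9, 14, 10, 8]
i: (SA[i-1],SA[i]) lcp shared
  1: (15,2) 1 'a'
  2: (2,3) 2 'aa'
  3: (3,4) 1 'a'
  4: (4,13) 1 'a'
  5: (13,5) 0 ''
  6: (5,7) 0 ''
  7: (7,12) 0 ''
  8: (12,0) 1 'd'
  9: (0,1) 0 ''
  10: (1,6) 1 'e'
  11: (6,11) 1 'e'
  12: (11,9) 1 'e'
  13: (9,14) 0 ''
  14: (14,10) 1 'f'
  15: (10,8) 2 'fe'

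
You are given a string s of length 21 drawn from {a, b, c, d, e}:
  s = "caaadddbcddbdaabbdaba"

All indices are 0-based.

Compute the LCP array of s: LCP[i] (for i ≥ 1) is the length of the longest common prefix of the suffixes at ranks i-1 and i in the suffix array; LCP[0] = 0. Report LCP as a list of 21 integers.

rank | idx | suffix
   0 |  20 | a
   1 |   1 | aaadddbcddbdaabbdaba
   2 |  13 | aabbdaba
   3 |   2 | aadddbcddbdaabbdaba
   4 |  18 | aba
   5 |  14 | abbdaba
   6 |   3 | adddbcddbdaabbdaba
   7 |  19 | ba
   8 |  15 | bbdaba
   9 |   7 | bcddbdaabbdaba
  10 |  11 | bdaabbdaba
  11 |  16 | bdaba
  12 |   0 | caaadddbcddbdaabbdaba
  13 |   8 | cddbdaabbdaba
  14 |  12 | daabbdaba
  15 |  17 | daba
  16 |   6 | dbcddbdaabbdaba
  17 |  10 | dbdaabbdaba
  18 |   5 | ddbcddbdaabbdaba
  19 |   9 | ddbdaabbdaba
  20 |   4 | dddbcddbdaabbdaba

SA = [20, 1, 13, 2, 18, 14, 3, 19, 15, 7, 11, 16, 0, 8, 12, 17, 6, 10, 5, 9, 4]
rank  pair      lcp
   1  s[20:],s[1:]  1  'a'
   2  s[1:],s[13:]  2  'aa'
   3  s[13:],s[2:]  2  'aa'
   4  s[2:],s[18:]  1  'a'
   5  s[18:],s[14:]  2  'ab'
   6  s[14:],s[3:]  1  'a'
   7  s[3:],s[19:]  0  ''
   8  s[19:],s[15:]  1  'b'
   9  s[15:],s[7:]  1  'b'
  10  s[7:],s[11:]  1  'b'
  11  s[11:],s[16:]  3  'bda'
  12  s[16:],s[0:]  0  ''
  13  s[0:],s[8:]  1  'c'
  14  s[8:],s[12:]  0  ''
  15  s[12:],s[17:]  2  'da'
  16  s[17:],s[6:]  1  'd'
  17  s[6:],s[10:]  2  'db'
  18  s[10:],s[5:]  1  'd'
  19  s[5:],s[9:]  3  'ddb'
  20  s[9:],s[4:]  2  'dd'

[0, 1, 2, 2, 1, 2, 1, 0, 1, 1, 1, 3, 0, 1, 0, 2, 1, 2, 1, 3, 2]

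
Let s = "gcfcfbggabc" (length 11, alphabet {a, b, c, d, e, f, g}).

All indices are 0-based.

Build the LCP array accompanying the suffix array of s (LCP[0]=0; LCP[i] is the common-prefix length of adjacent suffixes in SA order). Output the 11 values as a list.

rank→(start, suffix):
  0 → (8, 'abc')
  1 → (9, 'bc')
  2 → (5, 'bggabc')
  3 → (10, 'c')
  4 → (3, 'cfbggabc')
  5 → (1, 'cfcfbggabc')
  6 → (4, 'fbggabc')
  7 → (2, 'fcfbggabc')
  8 → (7, 'gabc')
  9 → (0, 'gcfcfbggabc')
  10 → (6, 'ggabc')

SA = [8, 9, 5, 10, 3, 1, 4, 2, 7, 0, 6]
i: (SA[i-1],SA[i]) lcp shared
  1: (8,9) 0 ''
  2: (9,5) 1 'b'
  3: (5,10) 0 ''
  4: (10,3) 1 'c'
  5: (3,1) 2 'cf'
  6: (1,4) 0 ''
  7: (4,2) 1 'f'
  8: (2,7) 0 ''
  9: (7,0) 1 'g'
  10: (0,6) 1 'g'

[0, 0, 1, 0, 1, 2, 0, 1, 0, 1, 1]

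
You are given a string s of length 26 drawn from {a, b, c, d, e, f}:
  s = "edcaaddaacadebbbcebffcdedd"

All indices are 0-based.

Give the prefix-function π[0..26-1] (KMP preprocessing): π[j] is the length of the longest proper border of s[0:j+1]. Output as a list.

π[0] = 0
j=1 s[j]='d': π[1]=0 (border '')
j=2 s[j]='c': π[2]=0 (border '')
j=3 s[j]='a': π[3]=0 (border '')
j=4 s[j]='a': π[4]=0 (border '')
j=5 s[j]='d': π[5]=0 (border '')
j=6 s[j]='d': π[6]=0 (border '')
j=7 s[j]='a': π[7]=0 (border '')
j=8 s[j]='a': π[8]=0 (border '')
j=9 s[j]='c': π[9]=0 (border '')
j=10 s[j]='a': π[10]=0 (border '')
j=11 s[j]='d': π[11]=0 (border '')
j=12 s[j]='e': π[12]=1 (border 'e')
j=13 s[j]='b': k: 1→0; π[13]=0 (border '')
j=14 s[j]='b': π[14]=0 (border '')
j=15 s[j]='b': π[15]=0 (border '')
j=16 s[j]='c': π[16]=0 (border '')
j=17 s[j]='e': π[17]=1 (border 'e')
j=18 s[j]='b': k: 1→0; π[18]=0 (border '')
j=19 s[j]='f': π[19]=0 (border '')
j=20 s[j]='f': π[20]=0 (border '')
j=21 s[j]='c': π[21]=0 (border '')
j=22 s[j]='d': π[22]=0 (border '')
j=23 s[j]='e': π[23]=1 (border 'e')
j=24 s[j]='d': π[24]=2 (border 'ed')
j=25 s[j]='d': k: 2→0; π[25]=0 (border '')

[0, 0, 0, 0, 0, 0, 0, 0, 0, 0, 0, 0, 1, 0, 0, 0, 0, 1, 0, 0, 0, 0, 0, 1, 2, 0]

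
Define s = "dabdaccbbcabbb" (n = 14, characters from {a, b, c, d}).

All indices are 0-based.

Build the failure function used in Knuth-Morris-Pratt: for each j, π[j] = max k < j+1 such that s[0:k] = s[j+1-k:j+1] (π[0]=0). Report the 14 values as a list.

[0, 0, 0, 1, 2, 0, 0, 0, 0, 0, 0, 0, 0, 0]

π[0] = 0
j=1 s[j]='a': π[1]=0 (border '')
j=2 s[j]='b': π[2]=0 (border '')
j=3 s[j]='d': π[3]=1 (border 'd')
j=4 s[j]='a': π[4]=2 (border 'da')
j=5 s[j]='c': k: 2→0; π[5]=0 (border '')
j=6 s[j]='c': π[6]=0 (border '')
j=7 s[j]='b': π[7]=0 (border '')
j=8 s[j]='b': π[8]=0 (border '')
j=9 s[j]='c': π[9]=0 (border '')
j=10 s[j]='a': π[10]=0 (border '')
j=11 s[j]='b': π[11]=0 (border '')
j=12 s[j]='b': π[12]=0 (border '')
j=13 s[j]='b': π[13]=0 (border '')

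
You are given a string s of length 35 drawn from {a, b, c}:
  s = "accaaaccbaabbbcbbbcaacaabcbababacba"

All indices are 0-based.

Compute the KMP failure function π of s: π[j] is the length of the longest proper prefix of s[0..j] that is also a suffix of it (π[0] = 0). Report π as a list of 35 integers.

π[0] = 0
j=1 s[j]='c': π[1]=0 (border '')
j=2 s[j]='c': π[2]=0 (border '')
j=3 s[j]='a': π[3]=1 (border 'a')
j=4 s[j]='a': k: 1→0; π[4]=1 (border 'a')
j=5 s[j]='a': k: 1→0; π[5]=1 (border 'a')
j=6 s[j]='c': π[6]=2 (border 'ac')
j=7 s[j]='c': π[7]=3 (border 'acc')
j=8 s[j]='b': k: 3→0; π[8]=0 (border '')
j=9 s[j]='a': π[9]=1 (border 'a')
j=10 s[j]='a': k: 1→0; π[10]=1 (border 'a')
j=11 s[j]='b': k: 1→0; π[11]=0 (border '')
j=12 s[j]='b': π[12]=0 (border '')
j=13 s[j]='b': π[13]=0 (border '')
j=14 s[j]='c': π[14]=0 (border '')
j=15 s[j]='b': π[15]=0 (border '')
j=16 s[j]='b': π[16]=0 (border '')
j=17 s[j]='b': π[17]=0 (border '')
j=18 s[j]='c': π[18]=0 (border '')
j=19 s[j]='a': π[19]=1 (border 'a')
j=20 s[j]='a': k: 1→0; π[20]=1 (border 'a')
j=21 s[j]='c': π[21]=2 (border 'ac')
j=22 s[j]='a': k: 2→0; π[22]=1 (border 'a')
j=23 s[j]='a': k: 1→0; π[23]=1 (border 'a')
j=24 s[j]='b': k: 1→0; π[24]=0 (border '')
j=25 s[j]='c': π[25]=0 (border '')
j=26 s[j]='b': π[26]=0 (border '')
j=27 s[j]='a': π[27]=1 (border 'a')
j=28 s[j]='b': k: 1→0; π[28]=0 (border '')
j=29 s[j]='a': π[29]=1 (border 'a')
j=30 s[j]='b': k: 1→0; π[30]=0 (border '')
j=31 s[j]='a': π[31]=1 (border 'a')
j=32 s[j]='c': π[32]=2 (border 'ac')
j=33 s[j]='b': k: 2→0; π[33]=0 (border '')
j=34 s[j]='a': π[34]=1 (border 'a')

[0, 0, 0, 1, 1, 1, 2, 3, 0, 1, 1, 0, 0, 0, 0, 0, 0, 0, 0, 1, 1, 2, 1, 1, 0, 0, 0, 1, 0, 1, 0, 1, 2, 0, 1]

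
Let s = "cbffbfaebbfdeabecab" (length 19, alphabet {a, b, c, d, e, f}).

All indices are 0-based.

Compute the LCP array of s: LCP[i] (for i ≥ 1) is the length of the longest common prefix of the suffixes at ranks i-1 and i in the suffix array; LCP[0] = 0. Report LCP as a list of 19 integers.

[0, 2, 1, 0, 1, 1, 1, 2, 2, 0, 1, 0, 0, 1, 1, 0, 1, 1, 1]

sorted suffixes:
  #0 SA[0]=17  'ab'
  #1 SA[1]=13  'abecab'
  #2 SA[2]=6  'aebbfdeabecab'
  #3 SA[3]=18  'b'
  #4 SA[4]=8  'bbfdeabecab'
  #5 SA[5]=14  'becab'
  #6 SA[6]=4  'bfaebbfdeabecab'
  #7 SA[7]=9  'bfdeabecab'
  #8 SA[8]=1  'bffbfaebbfdeabecab'
  #9 SA[9]=16  'cab'
  #10 SA[10]=0  'cbffbfaebbfdeabecab'
  #11 SA[11]=11  'deabecab'
  #12 SA[12]=12  'eabecab'
  #13 SA[13]=7  'ebbfdeabecab'
  #14 SA[14]=15  'ecab'
  #15 SA[15]=5  'faebbfdeabecab'
  #16 SA[16]=3  'fbfaebbfdeabecab'
  #17 SA[17]=10  'fdeabecab'
  #18 SA[18]=2  'ffbfaebbfdeabecab'

SA = [17, 13, 6, 18, 8, 14, 4, 9, 1, 16, 0, 11, 12, 7, 15, 5, 3, 10, 2]
[i] adj suffixes → lcp
  [1] 17/13 → 2 ('ab')
  [2] 13/6 → 1 ('a')
  [3] 6/18 → 0 ('')
  [4] 18/8 → 1 ('b')
  [5] 8/14 → 1 ('b')
  [6] 14/4 → 1 ('b')
  [7] 4/9 → 2 ('bf')
  [8] 9/1 → 2 ('bf')
  [9] 1/16 → 0 ('')
  [10] 16/0 → 1 ('c')
  [11] 0/11 → 0 ('')
  [12] 11/12 → 0 ('')
  [13] 12/7 → 1 ('e')
  [14] 7/15 → 1 ('e')
  [15] 15/5 → 0 ('')
  [16] 5/3 → 1 ('f')
  [17] 3/10 → 1 ('f')
  [18] 10/2 → 1 ('f')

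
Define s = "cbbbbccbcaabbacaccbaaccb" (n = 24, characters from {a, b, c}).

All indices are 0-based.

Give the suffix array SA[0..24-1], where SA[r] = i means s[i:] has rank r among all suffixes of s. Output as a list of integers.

sorted suffixes:
  #0 SA[0]=9  'aabbacaccbaaccb'
  #1 SA[1]=19  'aaccb'
  #2 SA[2]=10  'abbacaccbaaccb'
  #3 SA[3]=13  'acaccbaaccb'
  #4 SA[4]=20  'accb'
  #5 SA[5]=15  'accbaaccb'
  #6 SA[6]=23  'b'
  #7 SA[7]=18  'baaccb'
  #8 SA[8]=12  'bacaccbaaccb'
  #9 SA[9]=11  'bbacaccbaaccb'
  #10 SA[10]=1  'bbbbccbcaabbacaccbaaccb'
  #11 SA[11]=2  'bbbccbcaabbacaccbaaccb'
  #12 SA[12]=3  'bbccbcaabbacaccbaaccb'
  #13 SA[13]=7  'bcaabbacaccbaaccb'
  #14 SA[14]=4  'bccbcaabbacaccbaaccb'
  #15 SA[15]=8  'caabbacaccbaaccb'
  #16 SA[16]=14  'caccbaaccb'
  #17 SA[17]=22  'cb'
  #18 SA[18]=17  'cbaaccb'
  #19 SA[19]=0  'cbbbbccbcaabbacaccbaaccb'
  #20 SA[20]=6  'cbcaabbacaccbaaccb'
  #21 SA[21]=21  'ccb'
  #22 SA[22]=16  'ccbaaccb'
  #23 SA[23]=5  'ccbcaabbacaccbaaccb'

[9, 19, 10, 13, 20, 15, 23, 18, 12, 11, 1, 2, 3, 7, 4, 8, 14, 22, 17, 0, 6, 21, 16, 5]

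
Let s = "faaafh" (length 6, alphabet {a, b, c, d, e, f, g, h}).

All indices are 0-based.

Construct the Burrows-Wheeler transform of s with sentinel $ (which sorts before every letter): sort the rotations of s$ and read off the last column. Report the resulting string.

hfaa$af

rank  rotation last
    0  $faaafh  h
    1  aaafh$f  f
    2  aafh$fa  a
    3  afh$faa  a
    4  faaafh$  $
    5  fh$faaa  a
    6  h$faaaf  f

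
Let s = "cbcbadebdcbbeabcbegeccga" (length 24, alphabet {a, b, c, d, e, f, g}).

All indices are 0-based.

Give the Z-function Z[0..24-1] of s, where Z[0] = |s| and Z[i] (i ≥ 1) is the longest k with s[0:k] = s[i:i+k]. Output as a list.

Z[0]=24
i=1: outside box; Z[1]=0
i=2: outside box; Z[2]=2 extend→box=[2,4)
i=3: min(r-i=1, Z[1]=0)=0; Z[3]=0
i=4: outside box; Z[4]=0
i=5: outside box; Z[5]=0
i=6: outside box; Z[6]=0
i=7: outside box; Z[7]=0
i=8: outside box; Z[8]=0
i=9: outside box; Z[9]=2 extend→box=[9,11)
i=10: min(r-i=1, Z[1]=0)=0; Z[10]=0
i=11: outside box; Z[11]=0
i=12: outside box; Z[12]=0
i=13: outside box; Z[13]=0
i=14: outside box; Z[14]=0
i=15: outside box; Z[15]=2 extend→box=[15,17)
i=16: min(r-i=1, Z[1]=0)=0; Z[16]=0
i=17: outside box; Z[17]=0
i=18: outside box; Z[18]=0
i=19: outside box; Z[19]=0
i=20: outside box; Z[20]=1 extend→box=[20,21)
i=21: outside box; Z[21]=1 extend→box=[21,22)
i=22: outside box; Z[22]=0
i=23: outside box; Z[23]=0

[24, 0, 2, 0, 0, 0, 0, 0, 0, 2, 0, 0, 0, 0, 0, 2, 0, 0, 0, 0, 1, 1, 0, 0]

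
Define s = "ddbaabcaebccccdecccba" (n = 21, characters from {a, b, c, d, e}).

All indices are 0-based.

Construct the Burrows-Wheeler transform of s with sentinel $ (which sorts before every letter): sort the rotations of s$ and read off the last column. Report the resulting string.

abbaccdaebccebcccd$cad

rank  rotation                last
    0  $ddbaabcaebccccdecccba  a
    1  a$ddbaabcaebccccdecccb  b
    2  aabcaebccccdecccba$ddb  b
    3  abcaebccccdecccba$ddba  a
    4  aebccccdecccba$ddbaabc  c
    5  ba$ddbaabcaebccccdeccc  c
    6  baabcaebccccdecccba$dd  d
    7  bcaebccccdecccba$ddbaa  a
    8  bccccdecccba$ddbaabcae  e
    9  caebccccdecccba$ddbaab  b
   10  cba$ddbaabcaebccccdecc  c
   11  ccba$ddbaabcaebccccdec  c
   12  cccba$ddbaabcaebccccde  e
   13  ccccdecccba$ddbaabcaeb  b
   14  cccdecccba$ddbaabcaebc  c
   15  ccdecccba$ddbaabcaebcc  c
   16  cdecccba$ddbaabcaebccc  c
   17  dbaabcaebccccdecccba$d  d
   18  ddbaabcaebccccdecccba$  $
   19  decccba$ddbaabcaebcccc  c
   20  ebccccdecccba$ddbaabca  a
   21  ecccba$ddbaabcaebccccd  d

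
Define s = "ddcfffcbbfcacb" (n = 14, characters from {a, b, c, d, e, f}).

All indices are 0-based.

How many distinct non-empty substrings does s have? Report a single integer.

rank→(start, suffix):
  0 → (11, 'acb')
  1 → (13, 'b')
  2 → (7, 'bbfcacb')
  3 → (8, 'bfcacb')
  4 → (10, 'cacb')
  5 → (12, 'cb')
  6 → (6, 'cbbfcacb')
  7 → (2, 'cfffcbbfcacb')
  8 → (1, 'dcfffcbbfcacb')
  9 → (0, 'ddcfffcbbfcacb')
  10 → (9, 'fcacb')
  11 → (5, 'fcbbfcacb')
  12 → (4, 'ffcbbfcacb')
  13 → (3, 'fffcbbfcacb')

SA = [11, 13, 7, 8, 10, 12, 6, 2, 1, 0, 9, 5, 4, 3]
rank  pair      lcp
   1  s[11:],s[13:]  0  ''
   2  s[13:],s[7:]  1  'b'
   3  s[7:],s[8:]  1  'b'
   4  s[8:],s[10:]  0  ''
   5  s[10:],s[12:]  1  'c'
   6  s[12:],s[6:]  2  'cb'
   7  s[6:],s[2:]  1  'c'
   8  s[2:],s[1:]  0  ''
   9  s[1:],s[0:]  1  'd'
  10  s[0:],s[9:]  0  ''
  11  s[9:],s[5:]  2  'fc'
  12  s[5:],s[4:]  1  'f'
  13  s[4:],s[3:]  2  'ff'

n(n+1)/2 = 14·15/2 = 105
Σ LCP = 0 + 0 + 1 + 1 + 0 + 1 + 2 + 1 + 0 + 1 + 0 + 2 + 1 + 2 = 12
distinct = 105 − 12 = 93

93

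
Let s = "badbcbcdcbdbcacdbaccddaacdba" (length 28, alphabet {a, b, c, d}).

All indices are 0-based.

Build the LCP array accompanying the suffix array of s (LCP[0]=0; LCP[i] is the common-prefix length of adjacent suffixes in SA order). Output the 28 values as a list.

[0, 1, 1, 2, 5, 1, 0, 2, 2, 1, 2, 2, 1, 0, 1, 2, 1, 1, 4, 2, 2, 0, 1, 3, 2, 3, 1, 1]

rank→(start, suffix):
  0 → (27, 'a')
  1 → (22, 'aacdba')
  2 → (17, 'accddaacdba')
  3 → (23, 'acdba')
  4 → (13, 'acdbaccddaacdba')
  5 → (1, 'adbcbcdcbdbcacdbaccddaacdba')
  6 → (26, 'ba')
  7 → (16, 'baccddaacdba')
  8 → (0, 'badbcbcdcbdbcacdbaccddaacdba')
  9 → (11, 'bcacdbaccddaacdba')
  10 → (3, 'bcbcdcbdbcacdbaccddaacdba')
  11 → (5, 'bcdcbdbcacdbaccddaacdba')
  12 → (9, 'bdbcacdbaccddaacdba')
  13 → (12, 'cacdbaccddaacdba')
  14 → (4, 'cbcdcbdbcacdbaccddaacdba')
  15 → (8, 'cbdbcacdbaccddaacdba')
  16 → (18, 'ccddaacdba')
  17 → (24, 'cdba')
  18 → (14, 'cdbaccddaacdba')
  19 → (6, 'cdcbdbcacdbaccddaacdba')
  20 → (19, 'cddaacdba')
  21 → (21, 'daacdba')
  22 → (25, 'dba')
  23 → (15, 'dbaccddaacdba')
  24 → (10, 'dbcacdbaccddaacdba')
  25 → (2, 'dbcbcdcbdbcacdbaccddaacdba')
  26 → (7, 'dcbdbcacdbaccddaacdba')
  27 → (20, 'ddaacdba')

SA = [27, 22, 17, 23, 13, 1, 26, 16, 0, 11, 3, 5, 9, 12, 4, 8, 18, 24, 14, 6, 19, 21, 25, 15, 10, 2, 7, 20]
i: (SA[i-1],SA[i]) lcp shared
  1: (27,22) 1 'a'
  2: (22,17) 1 'a'
  3: (17,23) 2 'ac'
  4: (23,13) 5 'acdba'
  5: (13,1) 1 'a'
  6: (1,26) 0 ''
  7: (26,16) 2 'ba'
  8: (16,0) 2 'ba'
  9: (0,11) 1 'b'
  10: (11,3) 2 'bc'
  11: (3,5) 2 'bc'
  12: (5,9) 1 'b'
  13: (9,12) 0 ''
  14: (12,4) 1 'c'
  15: (4,8) 2 'cb'
  16: (8,18) 1 'c'
  17: (18,24) 1 'c'
  18: (24,14) 4 'cdba'
  19: (14,6) 2 'cd'
  20: (6,19) 2 'cd'
  21: (19,21) 0 ''
  22: (21,25) 1 'd'
  23: (25,15) 3 'dba'
  24: (15,10) 2 'db'
  25: (10,2) 3 'dbc'
  26: (2,7) 1 'd'
  27: (7,20) 1 'd'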